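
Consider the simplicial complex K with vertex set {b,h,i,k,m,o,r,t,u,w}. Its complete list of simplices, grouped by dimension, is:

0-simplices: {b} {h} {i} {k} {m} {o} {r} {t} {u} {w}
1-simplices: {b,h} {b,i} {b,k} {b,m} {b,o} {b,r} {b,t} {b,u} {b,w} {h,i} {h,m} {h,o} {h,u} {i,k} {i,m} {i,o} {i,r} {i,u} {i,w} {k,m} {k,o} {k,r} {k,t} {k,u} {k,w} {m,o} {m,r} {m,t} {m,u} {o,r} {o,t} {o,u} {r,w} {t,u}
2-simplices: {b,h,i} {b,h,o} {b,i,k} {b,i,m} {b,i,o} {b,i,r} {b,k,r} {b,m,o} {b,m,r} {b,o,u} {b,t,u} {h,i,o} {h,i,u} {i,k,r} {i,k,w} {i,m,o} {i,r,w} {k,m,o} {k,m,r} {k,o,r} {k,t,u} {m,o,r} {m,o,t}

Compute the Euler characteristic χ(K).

χ(K)=-1

n_0=10 n_1=34 n_2=23
χ=+10−34+23=-1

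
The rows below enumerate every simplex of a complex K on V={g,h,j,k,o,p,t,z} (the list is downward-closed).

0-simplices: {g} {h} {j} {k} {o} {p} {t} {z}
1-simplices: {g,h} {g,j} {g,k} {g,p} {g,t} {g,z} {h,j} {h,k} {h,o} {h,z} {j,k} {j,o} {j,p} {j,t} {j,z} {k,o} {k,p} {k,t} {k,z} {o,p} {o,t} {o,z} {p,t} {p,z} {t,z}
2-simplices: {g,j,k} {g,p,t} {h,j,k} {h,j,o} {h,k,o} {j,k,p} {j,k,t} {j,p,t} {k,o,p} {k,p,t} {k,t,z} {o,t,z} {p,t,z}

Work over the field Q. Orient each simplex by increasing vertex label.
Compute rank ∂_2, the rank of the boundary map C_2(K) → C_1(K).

n_0=8 n_1=25 n_2=13  [Q]
∂1: piv[gh,gj,gk,gp,gt,gz,ho] rk=7  ker:hj,hk,hz,jk,jo,jp,jt,jz,ko,kp,kt,kz,op,ot,oz,pt,pz,tz
∂2: piv[gjk,gpt,hjk,hjo,hko,jkp,jkt,jpt,kop,ktz,otz,ptz] rk=12  ker:kpt
rk∂_2=12

rank∂_2=12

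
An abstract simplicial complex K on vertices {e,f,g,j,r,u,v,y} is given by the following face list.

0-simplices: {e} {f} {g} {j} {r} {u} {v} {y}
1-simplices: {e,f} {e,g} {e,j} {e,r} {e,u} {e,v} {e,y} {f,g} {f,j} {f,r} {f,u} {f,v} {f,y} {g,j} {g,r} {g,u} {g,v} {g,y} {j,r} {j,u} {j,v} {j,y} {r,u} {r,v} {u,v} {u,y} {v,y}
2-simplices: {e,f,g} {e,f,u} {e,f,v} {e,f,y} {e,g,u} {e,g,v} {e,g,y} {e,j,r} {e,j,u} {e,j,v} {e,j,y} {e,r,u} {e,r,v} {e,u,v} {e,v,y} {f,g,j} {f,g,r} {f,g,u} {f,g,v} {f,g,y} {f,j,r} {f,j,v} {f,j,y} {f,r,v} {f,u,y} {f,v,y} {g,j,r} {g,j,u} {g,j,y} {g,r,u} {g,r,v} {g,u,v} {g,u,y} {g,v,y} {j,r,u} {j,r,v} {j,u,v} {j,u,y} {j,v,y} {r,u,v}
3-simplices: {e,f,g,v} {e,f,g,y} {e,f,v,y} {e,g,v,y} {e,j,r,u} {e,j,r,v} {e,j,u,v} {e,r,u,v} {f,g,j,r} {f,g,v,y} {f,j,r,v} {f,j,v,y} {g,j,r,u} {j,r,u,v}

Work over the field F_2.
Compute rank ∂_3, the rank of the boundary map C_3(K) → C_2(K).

rank∂_3=12

n_0=8 n_1=27 n_2=40 n_3=14  [Z2]
∂1: piv[ef,eg,ej,er,eu,ev,ey] rk=7  ker:fg,fj,fr,fu,fv,fy,gj,gr,gu,gv,gy,jr,ju,jv,jy,ru,rv,uv,uy,vy
∂2: piv[efg,efu,efv,efy,egu,egv,egy,ejr,eju,ejv,ejy,eru,erv,euv,evy,fgj,fgr,fjr,fjv,fuy] rk=20  ker:fgu,fgv,fgy,fjy,frv,fvy,gjr,gju,gjy,gru,grv,guv,guy,gvy,jru,jrv,juv,juy,jvy,ruv
∂3: piv[efgv,efgy,efvy,egvy,ejru,ejrv,ejuv,eruv,fgjr,fjrv,fjvy,gjru] rk=12  ker:fgvy,jruv
rk∂_3=12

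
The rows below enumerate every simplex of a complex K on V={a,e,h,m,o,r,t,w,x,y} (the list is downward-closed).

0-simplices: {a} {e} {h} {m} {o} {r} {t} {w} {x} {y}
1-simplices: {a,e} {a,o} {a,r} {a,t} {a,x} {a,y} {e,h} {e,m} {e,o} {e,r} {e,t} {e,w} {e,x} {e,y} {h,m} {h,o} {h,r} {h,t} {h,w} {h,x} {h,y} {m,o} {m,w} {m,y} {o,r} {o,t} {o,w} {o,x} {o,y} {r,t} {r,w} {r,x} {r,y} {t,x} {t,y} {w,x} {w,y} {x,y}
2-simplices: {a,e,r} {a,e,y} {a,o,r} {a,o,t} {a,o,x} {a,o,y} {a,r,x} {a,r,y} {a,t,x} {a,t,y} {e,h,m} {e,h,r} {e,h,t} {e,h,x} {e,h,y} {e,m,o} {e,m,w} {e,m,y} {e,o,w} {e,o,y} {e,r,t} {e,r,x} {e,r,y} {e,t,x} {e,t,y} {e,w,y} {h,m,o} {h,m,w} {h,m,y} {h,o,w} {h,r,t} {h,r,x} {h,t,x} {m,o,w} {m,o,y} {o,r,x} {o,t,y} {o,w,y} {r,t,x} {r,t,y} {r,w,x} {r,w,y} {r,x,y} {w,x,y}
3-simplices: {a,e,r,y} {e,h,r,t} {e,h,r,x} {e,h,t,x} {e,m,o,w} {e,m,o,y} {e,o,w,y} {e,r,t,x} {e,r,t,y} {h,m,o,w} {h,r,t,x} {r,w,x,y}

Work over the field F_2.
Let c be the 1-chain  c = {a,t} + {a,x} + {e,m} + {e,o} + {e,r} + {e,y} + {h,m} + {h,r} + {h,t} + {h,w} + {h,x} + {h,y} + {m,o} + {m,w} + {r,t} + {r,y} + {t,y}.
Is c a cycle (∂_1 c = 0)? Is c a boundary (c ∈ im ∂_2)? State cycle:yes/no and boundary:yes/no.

cycle:yes boundary:yes

n_0=10 n_1=38 n_2=44 n_3=12  [Z2]
∂1: piv[ae,ao,ar,at,ax,ay,eh,em,ew] rk=9  ker:eo,er,et,ex,ey,hm,ho,hr,ht,hw,hx,hy,mo,mw,my,or,ot,ow,ox,oy,rt,rw,rx,ry,tx,ty,wx,wy,xy
∂2: piv[aer,aey,aor,aot,aox,aoy,arx,ary,atx,aty,ehm,ehr,eht,ehx,ehy,emo,emw,emy,eow,eoy,ert,erx,etx,ewy,hmo,hmw,rwx,rwy,rxy] rk=29  ker:ery,ety,hmy,how,hrt,hrx,htx,mow,moy,orx,oty,owy,rtx,rty,wxy
∂3: piv[aery,ehrt,ehrx,ehtx,emow,emoy,eowy,ertx,erty,hmow,rwxy] rk=11  ker:hrtx
∂1c = 0
c vs im∂2: reduces to 0 ⇒ boundary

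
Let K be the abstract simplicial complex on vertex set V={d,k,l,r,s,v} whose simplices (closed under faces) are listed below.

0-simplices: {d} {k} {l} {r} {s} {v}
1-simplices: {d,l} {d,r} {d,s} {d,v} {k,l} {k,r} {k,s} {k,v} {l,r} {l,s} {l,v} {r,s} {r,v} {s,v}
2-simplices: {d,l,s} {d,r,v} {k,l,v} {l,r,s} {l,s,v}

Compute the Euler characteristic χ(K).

n_0=6 n_1=14 n_2=5
χ=+6−14+5=-3

χ(K)=-3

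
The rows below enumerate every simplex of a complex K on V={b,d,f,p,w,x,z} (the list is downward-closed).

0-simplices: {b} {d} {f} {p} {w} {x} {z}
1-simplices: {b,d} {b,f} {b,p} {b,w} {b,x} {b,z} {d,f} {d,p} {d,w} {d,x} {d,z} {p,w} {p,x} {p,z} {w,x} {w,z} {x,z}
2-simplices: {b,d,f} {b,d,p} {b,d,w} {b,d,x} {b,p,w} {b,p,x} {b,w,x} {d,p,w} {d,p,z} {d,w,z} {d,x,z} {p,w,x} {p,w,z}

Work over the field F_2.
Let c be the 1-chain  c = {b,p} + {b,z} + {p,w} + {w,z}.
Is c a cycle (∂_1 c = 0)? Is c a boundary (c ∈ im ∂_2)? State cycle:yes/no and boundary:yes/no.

cycle:yes boundary:no

n_0=7 n_1=17 n_2=13  [Z2]
∂1: piv[bd,bf,bp,bw,bx,bz] rk=6  ker:df,dp,dw,dx,dz,pw,px,pz,wx,wz,xz
∂2: piv[bdf,bdp,bdw,bdx,bpw,bpx,bwx,dpz,dwz,dxz] rk=10  ker:dpw,pwx,pwz
∂1c = 0
c vs im∂2: residual ≠ 0 ⇒ not boundary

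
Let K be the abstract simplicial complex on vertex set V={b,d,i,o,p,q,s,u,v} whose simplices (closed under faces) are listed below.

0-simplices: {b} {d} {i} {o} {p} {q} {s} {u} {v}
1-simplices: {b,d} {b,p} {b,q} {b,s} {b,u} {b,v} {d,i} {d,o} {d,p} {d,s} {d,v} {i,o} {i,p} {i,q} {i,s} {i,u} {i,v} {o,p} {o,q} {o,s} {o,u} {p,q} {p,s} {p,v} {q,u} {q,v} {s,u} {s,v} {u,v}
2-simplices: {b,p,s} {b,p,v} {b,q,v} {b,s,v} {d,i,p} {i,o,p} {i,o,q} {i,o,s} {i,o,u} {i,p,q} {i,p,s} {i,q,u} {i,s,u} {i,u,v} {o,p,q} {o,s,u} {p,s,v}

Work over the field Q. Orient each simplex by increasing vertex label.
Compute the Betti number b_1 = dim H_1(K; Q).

b_1=7

n_0=9 n_1=29 n_2=17  [Q]
∂1: piv[bd,bp,bq,bs,bu,bv,di,do] rk=8  ker:dp,ds,dv,io,ip,iq,is,iu,iv,op,oq,os,ou,pq,ps,pv,qu,qv,su,sv,uv
∂2: piv[bps,bpv,bqv,bsv,dip,iop,ioq,ios,iou,ipq,ips,iqu,isu,iuv] rk=14  ker:opq,osu,psv
b_1=(29−8)−14=7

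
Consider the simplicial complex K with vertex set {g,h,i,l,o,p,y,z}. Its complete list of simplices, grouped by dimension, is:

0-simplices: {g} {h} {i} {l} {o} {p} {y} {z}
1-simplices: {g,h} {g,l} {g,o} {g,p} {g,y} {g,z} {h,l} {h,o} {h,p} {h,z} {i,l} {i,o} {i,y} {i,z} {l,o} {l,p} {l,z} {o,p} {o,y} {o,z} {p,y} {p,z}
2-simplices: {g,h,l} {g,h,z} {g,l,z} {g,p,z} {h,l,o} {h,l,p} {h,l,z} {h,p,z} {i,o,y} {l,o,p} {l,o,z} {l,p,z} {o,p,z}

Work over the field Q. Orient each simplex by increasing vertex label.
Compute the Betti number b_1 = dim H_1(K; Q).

n_0=8 n_1=22 n_2=13  [Q]
∂1: piv[gh,gl,go,gp,gy,gz,il] rk=7  ker:hl,ho,hp,hz,io,iy,iz,lo,lp,lz,op,oy,oz,py,pz
∂2: piv[ghl,ghz,glz,gpz,hlo,hlp,hpz,ioy,lop,loz] rk=10  ker:hlz,lpz,opz
b_1=(22−7)−10=5

b_1=5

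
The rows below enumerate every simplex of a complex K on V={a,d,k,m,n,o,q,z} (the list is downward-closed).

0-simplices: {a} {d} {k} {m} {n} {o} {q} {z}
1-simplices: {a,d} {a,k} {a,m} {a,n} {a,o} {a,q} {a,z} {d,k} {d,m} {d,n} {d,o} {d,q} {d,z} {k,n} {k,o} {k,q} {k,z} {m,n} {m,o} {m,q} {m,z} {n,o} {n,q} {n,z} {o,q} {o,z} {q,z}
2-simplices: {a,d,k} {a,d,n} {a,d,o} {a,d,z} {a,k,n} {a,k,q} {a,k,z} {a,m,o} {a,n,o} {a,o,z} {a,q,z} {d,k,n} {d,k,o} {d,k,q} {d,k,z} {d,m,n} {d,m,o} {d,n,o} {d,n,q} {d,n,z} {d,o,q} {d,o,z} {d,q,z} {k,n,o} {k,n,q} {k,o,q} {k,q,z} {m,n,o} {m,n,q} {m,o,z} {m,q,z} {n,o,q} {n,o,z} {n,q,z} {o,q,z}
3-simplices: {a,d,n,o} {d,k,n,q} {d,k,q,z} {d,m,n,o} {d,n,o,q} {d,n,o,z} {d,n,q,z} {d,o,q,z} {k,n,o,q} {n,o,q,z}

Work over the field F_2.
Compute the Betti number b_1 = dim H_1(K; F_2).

b_1=0

n_0=8 n_1=27 n_2=35 n_3=10  [Z2]
∂1: piv[ad,ak,am,an,ao,aq,az] rk=7  ker:dk,dm,dn,do,dq,dz,kn,ko,kq,kz,mn,mo,mq,mz,no,nq,nz,oq,oz,qz
∂2: piv[adk,adn,ado,adz,akn,akq,akz,amo,ano,aoz,aqz,dko,dkq,dmn,dmo,dnq,dnz,doq,mnq,moz] rk=20  ker:dkn,dkz,dno,doz,dqz,kno,knq,koq,kqz,mno,mqz,noq,noz,nqz,oqz
∂3: piv[adno,dknq,dkqz,dmno,dnoq,dnoz,dnqz,doqz,knoq] rk=9  ker:noqz
b_1=(27−7)−20=0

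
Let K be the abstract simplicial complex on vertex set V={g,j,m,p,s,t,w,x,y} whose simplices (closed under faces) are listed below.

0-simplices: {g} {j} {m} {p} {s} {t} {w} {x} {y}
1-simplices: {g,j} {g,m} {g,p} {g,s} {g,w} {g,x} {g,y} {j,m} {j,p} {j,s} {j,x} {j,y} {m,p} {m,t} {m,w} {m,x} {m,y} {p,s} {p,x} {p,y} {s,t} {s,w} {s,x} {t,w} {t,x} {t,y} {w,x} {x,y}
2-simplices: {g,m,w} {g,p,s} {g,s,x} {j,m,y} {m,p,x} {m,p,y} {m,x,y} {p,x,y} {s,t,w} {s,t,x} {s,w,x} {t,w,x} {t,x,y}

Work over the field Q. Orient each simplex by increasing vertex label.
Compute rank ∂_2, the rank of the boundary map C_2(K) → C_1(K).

n_0=9 n_1=28 n_2=13  [Q]
∂1: piv[gj,gm,gp,gs,gw,gx,gy,mt] rk=8  ker:jm,jp,js,jx,jy,mp,mw,mx,my,ps,px,py,st,sw,sx,tw,tx,ty,wx,xy
∂2: piv[gmw,gps,gsx,jmy,mpx,mpy,mxy,stw,stx,swx,txy] rk=11  ker:pxy,twx
rk∂_2=11

rank∂_2=11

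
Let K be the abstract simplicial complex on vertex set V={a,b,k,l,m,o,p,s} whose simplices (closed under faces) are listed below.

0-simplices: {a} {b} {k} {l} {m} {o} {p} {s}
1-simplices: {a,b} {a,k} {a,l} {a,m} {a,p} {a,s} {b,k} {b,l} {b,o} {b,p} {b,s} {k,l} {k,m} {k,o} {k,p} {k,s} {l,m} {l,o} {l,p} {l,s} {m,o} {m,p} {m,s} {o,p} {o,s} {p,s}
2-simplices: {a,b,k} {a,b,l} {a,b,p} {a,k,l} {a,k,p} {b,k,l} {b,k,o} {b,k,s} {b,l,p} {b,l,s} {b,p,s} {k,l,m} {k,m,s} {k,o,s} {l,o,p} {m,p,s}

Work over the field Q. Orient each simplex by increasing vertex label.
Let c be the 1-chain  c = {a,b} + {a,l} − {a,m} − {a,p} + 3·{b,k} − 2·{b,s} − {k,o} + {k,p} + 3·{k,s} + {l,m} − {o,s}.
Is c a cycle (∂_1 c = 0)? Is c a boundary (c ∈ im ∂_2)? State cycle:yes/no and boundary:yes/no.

n_0=8 n_1=26 n_2=16  [Q]
∂1: piv[ab,ak,al,am,ap,as,bo] rk=7  ker:bk,bl,bp,bs,kl,km,ko,kp,ks,lm,lo,lp,ls,mo,mp,ms,op,os,ps
∂2: piv[abk,abl,abp,akl,akp,bko,bks,blp,bls,bps,klm,kms,kos,lop,mps] rk=15  ker:bkl
∂1c = 0
c vs im∂2: residual ≠ 0 ⇒ not boundary

cycle:yes boundary:no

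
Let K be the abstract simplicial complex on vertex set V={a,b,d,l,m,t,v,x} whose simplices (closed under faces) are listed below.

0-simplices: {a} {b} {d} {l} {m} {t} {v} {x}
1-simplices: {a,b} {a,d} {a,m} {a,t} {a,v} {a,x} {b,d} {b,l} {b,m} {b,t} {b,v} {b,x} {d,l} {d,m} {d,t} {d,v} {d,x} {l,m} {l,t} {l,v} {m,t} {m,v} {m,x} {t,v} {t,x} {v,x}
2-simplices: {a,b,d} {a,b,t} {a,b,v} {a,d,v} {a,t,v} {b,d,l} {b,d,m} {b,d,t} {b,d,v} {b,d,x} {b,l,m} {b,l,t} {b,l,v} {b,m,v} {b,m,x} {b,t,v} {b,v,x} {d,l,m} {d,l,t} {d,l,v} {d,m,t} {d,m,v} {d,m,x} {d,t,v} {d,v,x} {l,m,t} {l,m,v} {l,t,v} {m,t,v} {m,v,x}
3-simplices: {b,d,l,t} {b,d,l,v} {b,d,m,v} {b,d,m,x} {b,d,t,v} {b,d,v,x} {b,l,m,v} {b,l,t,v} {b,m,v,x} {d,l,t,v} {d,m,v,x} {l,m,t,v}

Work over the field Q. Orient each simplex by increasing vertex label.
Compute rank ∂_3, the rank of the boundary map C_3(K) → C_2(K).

rank∂_3=10

n_0=8 n_1=26 n_2=30 n_3=12  [Q]
∂1: piv[ab,ad,am,at,av,ax,bl] rk=7  ker:bd,bm,bt,bv,bx,dl,dm,dt,dv,dx,lm,lt,lv,mt,mv,mx,tv,tx,vx
∂2: piv[abd,abt,abv,adv,atv,bdl,bdm,bdt,bdx,blm,blt,blv,bmv,bmx,bvx,dmt] rk=16  ker:bdv,btv,dlm,dlt,dlv,dmv,dmx,dtv,dvx,lmt,lmv,ltv,mtv,mvx
∂3: piv[bdlt,bdlv,bdmv,bdmx,bdtv,bdvx,blmv,bltv,bmvx,lmtv] rk=10  ker:dltv,dmvx
rk∂_3=10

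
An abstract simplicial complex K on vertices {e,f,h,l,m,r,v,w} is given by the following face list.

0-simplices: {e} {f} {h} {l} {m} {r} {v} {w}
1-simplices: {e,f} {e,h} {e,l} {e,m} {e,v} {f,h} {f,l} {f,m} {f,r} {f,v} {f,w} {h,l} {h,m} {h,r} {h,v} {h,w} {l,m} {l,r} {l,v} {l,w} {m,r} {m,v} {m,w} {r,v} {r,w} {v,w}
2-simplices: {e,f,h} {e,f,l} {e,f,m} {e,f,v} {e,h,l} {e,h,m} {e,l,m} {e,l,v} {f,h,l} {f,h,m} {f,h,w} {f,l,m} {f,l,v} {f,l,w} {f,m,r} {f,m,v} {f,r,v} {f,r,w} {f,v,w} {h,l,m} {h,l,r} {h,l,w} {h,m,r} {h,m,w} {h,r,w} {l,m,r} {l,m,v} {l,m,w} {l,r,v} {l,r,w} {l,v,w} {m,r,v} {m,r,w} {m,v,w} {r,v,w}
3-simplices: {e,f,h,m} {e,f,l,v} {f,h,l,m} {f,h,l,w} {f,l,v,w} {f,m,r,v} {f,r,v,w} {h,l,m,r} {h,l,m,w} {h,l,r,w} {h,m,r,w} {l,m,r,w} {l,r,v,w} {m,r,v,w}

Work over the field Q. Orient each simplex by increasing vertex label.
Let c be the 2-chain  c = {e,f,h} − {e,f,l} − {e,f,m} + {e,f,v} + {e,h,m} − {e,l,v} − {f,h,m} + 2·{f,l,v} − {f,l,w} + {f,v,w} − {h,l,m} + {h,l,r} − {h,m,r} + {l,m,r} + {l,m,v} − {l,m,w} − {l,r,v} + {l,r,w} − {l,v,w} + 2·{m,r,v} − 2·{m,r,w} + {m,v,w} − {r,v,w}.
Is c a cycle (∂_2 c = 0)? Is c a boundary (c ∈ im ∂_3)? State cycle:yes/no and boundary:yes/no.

cycle:yes boundary:no

n_0=8 n_1=26 n_2=35 n_3=14  [Q]
∂1: piv[ef,eh,el,em,ev,fr,fw] rk=7  ker:fh,fl,fm,fv,hl,hm,hr,hv,hw,lm,lr,lv,lw,mr,mv,mw,rv,rw,vw
∂2: piv[efh,efl,efm,efv,ehl,ehm,elm,elv,fhw,flw,fmr,fmv,frv,frw,fvw,hlr,hmr,hmw] rk=18  ker:fhl,fhm,flm,flv,hlm,hlw,hrw,lmr,lmv,lmw,lrv,lrw,lvw,mrv,mrw,mvw,rvw
∂3: piv[efhm,eflv,fhlm,fhlw,flvw,fmrv,frvw,hlmr,hlmw,hlrw,hmrw,lrvw,mrvw] rk=13  ker:lmrw
∂2c = 0
c vs im∂3: residual ≠ 0 ⇒ not boundary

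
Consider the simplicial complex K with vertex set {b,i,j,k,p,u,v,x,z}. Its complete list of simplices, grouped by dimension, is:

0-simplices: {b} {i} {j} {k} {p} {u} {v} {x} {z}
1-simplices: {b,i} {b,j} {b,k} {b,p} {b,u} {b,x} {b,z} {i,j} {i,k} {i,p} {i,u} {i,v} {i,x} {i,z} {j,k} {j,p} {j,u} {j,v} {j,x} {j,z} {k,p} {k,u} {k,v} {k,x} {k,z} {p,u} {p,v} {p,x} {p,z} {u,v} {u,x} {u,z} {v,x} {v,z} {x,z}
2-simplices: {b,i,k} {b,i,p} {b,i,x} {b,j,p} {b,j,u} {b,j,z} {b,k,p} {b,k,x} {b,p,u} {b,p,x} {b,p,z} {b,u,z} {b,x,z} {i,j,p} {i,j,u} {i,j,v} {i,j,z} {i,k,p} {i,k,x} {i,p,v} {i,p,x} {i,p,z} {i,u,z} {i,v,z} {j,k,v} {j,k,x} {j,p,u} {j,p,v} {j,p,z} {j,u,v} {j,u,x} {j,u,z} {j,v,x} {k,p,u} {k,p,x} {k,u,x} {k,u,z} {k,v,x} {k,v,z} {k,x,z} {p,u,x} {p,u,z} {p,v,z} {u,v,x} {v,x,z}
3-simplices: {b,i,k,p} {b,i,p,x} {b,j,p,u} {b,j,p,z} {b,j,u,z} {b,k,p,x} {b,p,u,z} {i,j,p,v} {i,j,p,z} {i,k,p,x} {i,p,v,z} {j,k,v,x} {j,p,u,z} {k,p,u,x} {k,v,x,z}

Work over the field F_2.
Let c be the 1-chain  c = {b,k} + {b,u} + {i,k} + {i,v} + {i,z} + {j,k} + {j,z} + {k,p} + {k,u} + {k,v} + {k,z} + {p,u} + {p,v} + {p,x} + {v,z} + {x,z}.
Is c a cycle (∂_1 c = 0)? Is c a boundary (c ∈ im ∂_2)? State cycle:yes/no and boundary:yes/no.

cycle:no boundary:no

n_0=9 n_1=35 n_2=45 n_3=15  [Z2]
∂1: piv[bi,bj,bk,bp,bu,bx,bz,iv] rk=8  ker:ij,ik,ip,iu,ix,iz,jk,jp,ju,jv,jx,jz,kp,ku,kv,kx,kz,pu,pv,px,pz,uv,ux,uz,vx,vz,xz
∂2: piv[bik,bip,bix,bjp,bju,bjz,bkp,bkx,bpu,bpx,bpz,buz,bxz,ijp,iju,ijv,ijz,ipv,ivz,jkv,jkx,juv,jux,jvx,kpu,kux,kuz] rk=27  ker:ikp,ikx,ipx,ipz,iuz,jpu,jpv,jpz,juz,kpx,kvx,kvz,kxz,pux,puz,pvz,uvx,vxz
∂3: piv[bikp,bipx,bjpu,bjpz,bjuz,bkpx,bpuz,ijpv,ijpz,ikpx,ipvz,jkvx,kpux,kvxz] rk=14  ker:jpuz
∂1c = {i} + {k} + {u} + {z}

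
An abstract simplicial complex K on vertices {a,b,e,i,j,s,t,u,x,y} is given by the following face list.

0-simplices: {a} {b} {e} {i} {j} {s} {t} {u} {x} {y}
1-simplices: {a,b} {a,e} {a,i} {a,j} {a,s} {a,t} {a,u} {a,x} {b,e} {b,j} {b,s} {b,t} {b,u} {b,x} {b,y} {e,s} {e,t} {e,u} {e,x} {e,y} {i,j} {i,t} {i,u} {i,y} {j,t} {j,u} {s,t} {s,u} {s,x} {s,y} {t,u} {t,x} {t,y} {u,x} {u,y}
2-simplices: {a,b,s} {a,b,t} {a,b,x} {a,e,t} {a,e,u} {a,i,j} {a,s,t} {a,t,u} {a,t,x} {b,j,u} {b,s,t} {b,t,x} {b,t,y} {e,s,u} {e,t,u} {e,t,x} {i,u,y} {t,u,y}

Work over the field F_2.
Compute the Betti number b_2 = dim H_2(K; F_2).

n_0=10 n_1=35 n_2=18  [Z2]
∂1: piv[ab,ae,ai,aj,as,at,au,ax,by] rk=9  ker:be,bj,bs,bt,bu,bx,es,et,eu,ex,ey,ij,it,iu,iy,jt,ju,st,su,sx,sy,tu,tx,ty,ux,uy
∂2: piv[abs,abt,abx,aet,aeu,aij,ast,atu,atx,bju,bty,esu,etx,iuy,tuy] rk=15  ker:bst,btx,etu
b_2=(18−15)−0=3

b_2=3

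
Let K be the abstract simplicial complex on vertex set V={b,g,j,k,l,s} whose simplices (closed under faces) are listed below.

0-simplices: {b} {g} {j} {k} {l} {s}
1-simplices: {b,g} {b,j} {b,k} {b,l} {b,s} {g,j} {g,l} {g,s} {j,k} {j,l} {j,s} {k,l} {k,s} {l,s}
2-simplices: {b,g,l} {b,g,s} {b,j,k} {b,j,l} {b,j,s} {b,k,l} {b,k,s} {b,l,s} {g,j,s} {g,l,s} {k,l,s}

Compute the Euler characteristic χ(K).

n_0=6 n_1=14 n_2=11
χ=+6−14+11=3

χ(K)=3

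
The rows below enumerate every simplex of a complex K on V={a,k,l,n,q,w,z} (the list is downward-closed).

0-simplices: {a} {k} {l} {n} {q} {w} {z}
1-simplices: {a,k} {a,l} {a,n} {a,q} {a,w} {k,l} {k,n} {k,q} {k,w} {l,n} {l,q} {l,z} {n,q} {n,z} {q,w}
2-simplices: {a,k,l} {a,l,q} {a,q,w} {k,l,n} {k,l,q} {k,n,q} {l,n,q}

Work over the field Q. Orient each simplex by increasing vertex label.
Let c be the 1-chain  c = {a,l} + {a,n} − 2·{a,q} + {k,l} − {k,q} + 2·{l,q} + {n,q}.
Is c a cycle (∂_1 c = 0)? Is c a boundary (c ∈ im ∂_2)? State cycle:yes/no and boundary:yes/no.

cycle:yes boundary:no

n_0=7 n_1=15 n_2=7  [Q]
∂1: piv[ak,al,an,aq,aw,lz] rk=6  ker:kl,kn,kq,kw,ln,lq,nq,nz,qw
∂2: piv[akl,alq,aqw,kln,klq,knq] rk=6  ker:lnq
∂1c = 0
c vs im∂2: residual ≠ 0 ⇒ not boundary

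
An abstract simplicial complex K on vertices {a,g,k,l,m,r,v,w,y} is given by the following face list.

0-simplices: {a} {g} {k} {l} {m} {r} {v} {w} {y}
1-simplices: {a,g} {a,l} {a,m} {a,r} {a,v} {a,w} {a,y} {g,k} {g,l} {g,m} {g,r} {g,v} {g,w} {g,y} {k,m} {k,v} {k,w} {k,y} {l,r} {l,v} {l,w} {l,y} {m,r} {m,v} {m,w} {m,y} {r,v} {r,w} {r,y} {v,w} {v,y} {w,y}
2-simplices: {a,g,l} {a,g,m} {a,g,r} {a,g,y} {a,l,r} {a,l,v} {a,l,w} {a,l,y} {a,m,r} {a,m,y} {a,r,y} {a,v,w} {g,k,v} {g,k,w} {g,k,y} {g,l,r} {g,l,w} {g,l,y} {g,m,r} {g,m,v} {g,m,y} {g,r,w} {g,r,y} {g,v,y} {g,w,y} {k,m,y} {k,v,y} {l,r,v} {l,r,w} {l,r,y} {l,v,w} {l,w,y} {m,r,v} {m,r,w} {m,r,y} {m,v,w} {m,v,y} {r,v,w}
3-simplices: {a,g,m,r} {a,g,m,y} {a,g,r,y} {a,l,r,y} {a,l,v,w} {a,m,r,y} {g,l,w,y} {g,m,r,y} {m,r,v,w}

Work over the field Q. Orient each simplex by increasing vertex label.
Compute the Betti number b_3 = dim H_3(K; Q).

b_3=1

n_0=9 n_1=32 n_2=38 n_3=9  [Q]
∂1: piv[ag,al,am,ar,av,aw,ay,gk] rk=8  ker:gl,gm,gr,gv,gw,gy,km,kv,kw,ky,lr,lv,lw,ly,mr,mv,mw,my,rv,rw,ry,vw,vy,wy
∂2: piv[agl,agm,agr,agy,alr,alv,alw,aly,amr,amy,ary,avw,gkv,gkw,gky,glw,gmv,grw,gvy,gwy,kmy,lrv,mrv,mrw] rk=24  ker:glr,gly,gmr,gmy,gry,kvy,lrw,lry,lvw,lwy,mry,mvw,mvy,rvw
∂3: piv[agmr,agmy,agry,alry,alvw,amry,glwy,mrvw] rk=8  ker:gmry
b_3=(9−8)−0=1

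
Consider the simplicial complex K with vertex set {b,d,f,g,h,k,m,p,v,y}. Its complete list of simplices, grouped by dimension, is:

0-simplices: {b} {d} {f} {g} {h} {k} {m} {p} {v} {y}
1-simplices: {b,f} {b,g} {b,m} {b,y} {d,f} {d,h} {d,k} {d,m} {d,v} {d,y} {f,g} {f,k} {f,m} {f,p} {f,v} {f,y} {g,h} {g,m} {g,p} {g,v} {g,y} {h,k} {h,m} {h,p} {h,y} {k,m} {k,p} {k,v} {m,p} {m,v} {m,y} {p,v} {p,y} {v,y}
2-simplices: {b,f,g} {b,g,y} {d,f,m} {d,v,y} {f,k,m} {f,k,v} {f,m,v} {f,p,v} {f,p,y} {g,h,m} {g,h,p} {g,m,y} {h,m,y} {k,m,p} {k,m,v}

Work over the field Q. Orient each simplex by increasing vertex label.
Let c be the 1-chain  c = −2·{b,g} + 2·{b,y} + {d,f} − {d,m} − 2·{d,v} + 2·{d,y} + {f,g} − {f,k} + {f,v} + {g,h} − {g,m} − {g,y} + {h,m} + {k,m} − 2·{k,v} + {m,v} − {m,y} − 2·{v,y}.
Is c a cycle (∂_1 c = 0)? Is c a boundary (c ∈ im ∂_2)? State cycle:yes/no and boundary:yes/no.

cycle:yes boundary:no

n_0=10 n_1=34 n_2=15  [Q]
∂1: piv[bf,bg,bm,by,df,dh,dk,dv,fp] rk=9  ker:dm,dy,fg,fk,fm,fv,fy,gh,gm,gp,gv,gy,hk,hm,hp,hy,km,kp,kv,mp,mv,my,pv,py,vy
∂2: piv[bfg,bgy,dfm,dvy,fkm,fkv,fmv,fpv,fpy,ghm,ghp,gmy,hmy,kmp] rk=14  ker:kmv
∂1c = 0
c vs im∂2: residual ≠ 0 ⇒ not boundary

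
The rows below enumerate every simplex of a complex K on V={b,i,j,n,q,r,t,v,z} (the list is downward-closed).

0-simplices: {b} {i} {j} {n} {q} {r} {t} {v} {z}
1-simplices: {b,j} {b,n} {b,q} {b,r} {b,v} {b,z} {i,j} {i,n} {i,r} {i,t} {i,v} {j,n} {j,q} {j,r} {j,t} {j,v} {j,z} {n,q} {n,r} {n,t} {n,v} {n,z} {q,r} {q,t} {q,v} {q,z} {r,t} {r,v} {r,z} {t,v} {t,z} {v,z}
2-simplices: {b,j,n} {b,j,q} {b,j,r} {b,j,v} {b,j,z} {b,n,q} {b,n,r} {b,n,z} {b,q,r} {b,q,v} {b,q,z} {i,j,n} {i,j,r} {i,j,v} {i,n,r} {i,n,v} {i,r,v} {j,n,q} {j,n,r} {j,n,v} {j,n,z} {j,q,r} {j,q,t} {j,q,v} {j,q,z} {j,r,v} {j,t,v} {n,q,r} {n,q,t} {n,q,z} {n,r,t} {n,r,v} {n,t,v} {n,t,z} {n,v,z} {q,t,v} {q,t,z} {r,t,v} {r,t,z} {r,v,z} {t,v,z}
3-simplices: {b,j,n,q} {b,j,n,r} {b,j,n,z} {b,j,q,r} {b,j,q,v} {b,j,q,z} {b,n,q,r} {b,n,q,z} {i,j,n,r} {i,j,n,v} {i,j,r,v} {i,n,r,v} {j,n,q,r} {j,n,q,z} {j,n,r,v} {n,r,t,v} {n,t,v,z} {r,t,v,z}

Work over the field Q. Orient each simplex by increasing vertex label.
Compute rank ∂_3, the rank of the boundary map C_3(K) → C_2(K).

n_0=9 n_1=32 n_2=41 n_3=18  [Q]
∂1: piv[bj,bn,bq,br,bv,bz,ij,it] rk=8  ker:in,ir,iv,jn,jq,jr,jt,jv,jz,nq,nr,nt,nv,nz,qr,qt,qv,qz,rt,rv,rz,tv,tz,vz
∂2: piv[bjn,bjq,bjr,bjv,bjz,bnq,bnr,bnz,bqr,bqv,bqz,ijn,ijr,ijv,inv,irv,jqt,jtv,nqt,nrt,ntz,nvz,rtz] rk=23  ker:inr,jnq,jnr,jnv,jnz,jqr,jqv,jqz,jrv,nqr,nqz,nrv,ntv,qtv,qtz,rtv,rvz,tvz
∂3: piv[bjnq,bjnr,bjnz,bjqr,bjqv,bjqz,bnqr,bnqz,ijnr,ijnv,ijrv,inrv,nrtv,ntvz,rtvz] rk=15  ker:jnqr,jnqz,jnrv
rk∂_3=15

rank∂_3=15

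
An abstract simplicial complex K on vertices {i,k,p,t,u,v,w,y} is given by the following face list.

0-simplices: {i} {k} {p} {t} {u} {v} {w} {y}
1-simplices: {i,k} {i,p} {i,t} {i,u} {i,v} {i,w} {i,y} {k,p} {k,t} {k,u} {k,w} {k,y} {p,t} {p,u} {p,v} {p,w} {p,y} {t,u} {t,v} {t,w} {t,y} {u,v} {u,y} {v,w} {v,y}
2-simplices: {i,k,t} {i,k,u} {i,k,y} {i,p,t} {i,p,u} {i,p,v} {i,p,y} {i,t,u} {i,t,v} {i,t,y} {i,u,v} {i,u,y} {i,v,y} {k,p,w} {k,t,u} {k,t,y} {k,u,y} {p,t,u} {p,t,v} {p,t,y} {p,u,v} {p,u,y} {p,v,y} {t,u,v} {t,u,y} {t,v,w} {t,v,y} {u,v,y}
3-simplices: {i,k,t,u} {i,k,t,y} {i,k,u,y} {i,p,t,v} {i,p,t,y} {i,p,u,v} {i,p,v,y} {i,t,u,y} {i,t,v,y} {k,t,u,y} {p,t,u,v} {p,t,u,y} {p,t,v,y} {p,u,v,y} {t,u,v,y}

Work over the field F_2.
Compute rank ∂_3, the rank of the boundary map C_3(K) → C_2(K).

n_0=8 n_1=25 n_2=28 n_3=15  [Z2]
∂1: piv[ik,ip,it,iu,iv,iw,iy] rk=7  ker:kp,kt,ku,kw,ky,pt,pu,pv,pw,py,tu,tv,tw,ty,uv,uy,vw,vy
∂2: piv[ikt,iku,iky,ipt,ipu,ipv,ipy,itu,itv,ity,iuv,iuy,ivy,kpw,tvw] rk=15  ker:ktu,kty,kuy,ptu,ptv,pty,puv,puy,pvy,tuv,tuy,tvy,uvy
∂3: piv[iktu,ikty,ikuy,iptv,ipty,ipuv,ipvy,ituy,itvy,ptuv,ptuy,puvy] rk=12  ker:ktuy,ptvy,tuvy
rk∂_3=12

rank∂_3=12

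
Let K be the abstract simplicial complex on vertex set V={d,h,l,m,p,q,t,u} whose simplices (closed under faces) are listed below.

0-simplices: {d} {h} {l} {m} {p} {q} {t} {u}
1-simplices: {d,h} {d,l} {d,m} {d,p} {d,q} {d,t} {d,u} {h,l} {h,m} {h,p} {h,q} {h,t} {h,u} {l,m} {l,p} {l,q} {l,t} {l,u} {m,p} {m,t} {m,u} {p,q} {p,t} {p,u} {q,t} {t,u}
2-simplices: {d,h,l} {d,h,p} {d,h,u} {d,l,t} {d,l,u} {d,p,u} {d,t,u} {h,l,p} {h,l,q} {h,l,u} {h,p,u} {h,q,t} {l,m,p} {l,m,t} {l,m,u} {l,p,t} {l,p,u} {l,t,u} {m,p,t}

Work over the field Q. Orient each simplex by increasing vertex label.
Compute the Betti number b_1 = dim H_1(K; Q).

b_1=5

n_0=8 n_1=26 n_2=19  [Q]
∂1: piv[dh,dl,dm,dp,dq,dt,du] rk=7  ker:hl,hm,hp,hq,ht,hu,lm,lp,lq,lt,lu,mp,mt,mu,pq,pt,pu,qt,tu
∂2: piv[dhl,dhp,dhu,dlt,dlu,dpu,dtu,hlp,hlq,hqt,lmp,lmt,lmu,lpt] rk=14  ker:hlu,hpu,lpu,ltu,mpt
b_1=(26−7)−14=5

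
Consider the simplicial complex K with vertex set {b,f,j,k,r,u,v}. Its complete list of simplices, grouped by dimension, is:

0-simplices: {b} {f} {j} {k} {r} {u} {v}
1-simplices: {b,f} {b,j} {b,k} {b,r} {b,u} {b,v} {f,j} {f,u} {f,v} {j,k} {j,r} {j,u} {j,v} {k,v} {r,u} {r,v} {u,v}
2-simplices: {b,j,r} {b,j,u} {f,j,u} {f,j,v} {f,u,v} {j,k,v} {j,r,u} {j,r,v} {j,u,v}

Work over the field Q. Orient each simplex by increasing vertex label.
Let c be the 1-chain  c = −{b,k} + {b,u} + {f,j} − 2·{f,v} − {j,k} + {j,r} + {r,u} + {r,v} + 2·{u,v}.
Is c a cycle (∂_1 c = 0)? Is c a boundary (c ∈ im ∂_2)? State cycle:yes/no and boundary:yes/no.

n_0=7 n_1=17 n_2=9  [Q]
∂1: piv[bf,bj,bk,br,bu,bv] rk=6  ker:fj,fu,fv,jk,jr,ju,jv,kv,ru,rv,uv
∂2: piv[bjr,bju,fju,fjv,fuv,jkv,jru,jrv] rk=8  ker:juv
∂1c = {f} + {j} − 2·{k} − {r} + {v}

cycle:no boundary:no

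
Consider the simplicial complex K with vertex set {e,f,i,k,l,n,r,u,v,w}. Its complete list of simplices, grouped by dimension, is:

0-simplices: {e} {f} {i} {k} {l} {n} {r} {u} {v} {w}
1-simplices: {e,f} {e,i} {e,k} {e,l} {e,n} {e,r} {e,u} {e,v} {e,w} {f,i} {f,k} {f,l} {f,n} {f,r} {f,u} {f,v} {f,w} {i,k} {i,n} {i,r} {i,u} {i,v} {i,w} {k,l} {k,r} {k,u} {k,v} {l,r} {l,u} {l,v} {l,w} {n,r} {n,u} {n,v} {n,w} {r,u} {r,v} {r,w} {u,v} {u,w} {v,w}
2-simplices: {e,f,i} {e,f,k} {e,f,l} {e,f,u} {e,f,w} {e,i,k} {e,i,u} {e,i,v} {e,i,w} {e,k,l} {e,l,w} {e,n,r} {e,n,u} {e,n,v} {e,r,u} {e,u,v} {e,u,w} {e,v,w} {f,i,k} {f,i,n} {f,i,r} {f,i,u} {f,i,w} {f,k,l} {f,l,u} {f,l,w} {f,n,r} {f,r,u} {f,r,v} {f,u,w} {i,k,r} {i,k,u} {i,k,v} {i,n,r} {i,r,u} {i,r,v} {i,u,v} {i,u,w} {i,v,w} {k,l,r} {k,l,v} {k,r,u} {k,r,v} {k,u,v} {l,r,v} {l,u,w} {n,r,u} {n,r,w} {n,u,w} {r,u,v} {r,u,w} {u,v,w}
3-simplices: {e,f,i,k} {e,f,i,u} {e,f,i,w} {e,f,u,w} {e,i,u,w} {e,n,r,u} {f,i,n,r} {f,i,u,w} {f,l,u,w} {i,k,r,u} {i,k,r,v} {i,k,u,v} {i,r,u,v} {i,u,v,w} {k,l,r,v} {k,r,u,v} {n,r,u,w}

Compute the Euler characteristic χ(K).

n_0=10 n_1=41 n_2=52 n_3=17
χ=+10−41+52−17=4

χ(K)=4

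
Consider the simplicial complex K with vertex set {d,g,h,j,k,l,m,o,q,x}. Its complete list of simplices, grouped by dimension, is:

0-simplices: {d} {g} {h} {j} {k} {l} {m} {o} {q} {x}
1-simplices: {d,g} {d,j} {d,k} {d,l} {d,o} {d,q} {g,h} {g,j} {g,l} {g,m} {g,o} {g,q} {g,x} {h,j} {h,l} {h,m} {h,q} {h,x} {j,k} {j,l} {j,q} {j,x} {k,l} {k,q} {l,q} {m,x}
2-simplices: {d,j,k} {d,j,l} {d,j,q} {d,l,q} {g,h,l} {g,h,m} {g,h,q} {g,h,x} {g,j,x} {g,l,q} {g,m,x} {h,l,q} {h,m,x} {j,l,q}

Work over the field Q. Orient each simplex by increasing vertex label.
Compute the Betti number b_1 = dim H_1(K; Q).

n_0=10 n_1=26 n_2=14  [Q]
∂1: piv[dg,dj,dk,dl,do,dq,gh,gm,gx] rk=9  ker:gj,gl,go,gq,hj,hl,hm,hq,hx,jk,jl,jq,jx,kl,kq,lq,mx
∂2: piv[djk,djl,djq,dlq,ghl,ghm,ghq,ghx,gjx,glq,gmx] rk=11  ker:hlq,hmx,jlq
b_1=(26−9)−11=6

b_1=6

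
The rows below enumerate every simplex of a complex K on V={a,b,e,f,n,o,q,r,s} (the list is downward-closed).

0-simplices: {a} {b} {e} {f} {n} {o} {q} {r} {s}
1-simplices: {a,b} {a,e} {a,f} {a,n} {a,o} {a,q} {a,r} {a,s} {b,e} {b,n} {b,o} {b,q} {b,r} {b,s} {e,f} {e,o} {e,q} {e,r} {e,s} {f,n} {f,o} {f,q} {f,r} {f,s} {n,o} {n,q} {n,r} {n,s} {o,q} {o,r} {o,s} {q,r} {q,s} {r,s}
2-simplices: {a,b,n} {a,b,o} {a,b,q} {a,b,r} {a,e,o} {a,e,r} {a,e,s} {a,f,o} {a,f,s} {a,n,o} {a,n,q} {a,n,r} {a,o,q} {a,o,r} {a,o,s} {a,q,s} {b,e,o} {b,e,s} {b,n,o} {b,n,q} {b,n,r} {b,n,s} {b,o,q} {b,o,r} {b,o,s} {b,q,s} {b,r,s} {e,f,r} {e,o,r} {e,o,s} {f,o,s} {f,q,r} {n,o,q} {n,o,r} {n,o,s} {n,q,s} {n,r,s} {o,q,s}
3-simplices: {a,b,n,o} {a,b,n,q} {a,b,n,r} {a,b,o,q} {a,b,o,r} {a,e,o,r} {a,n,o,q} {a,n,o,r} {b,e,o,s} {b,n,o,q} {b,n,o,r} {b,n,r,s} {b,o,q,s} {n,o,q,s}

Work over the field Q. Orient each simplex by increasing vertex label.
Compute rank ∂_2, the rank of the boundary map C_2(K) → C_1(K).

rank∂_2=22

n_0=9 n_1=34 n_2=38 n_3=14  [Q]
∂1: piv[ab,ae,af,an,ao,aq,ar,as] rk=8  ker:be,bn,bo,bq,br,bs,ef,eo,eq,er,es,fn,fo,fq,fr,fs,no,nq,nr,ns,oq,or,os,qr,qs,rs
∂2: piv[abn,abo,abq,abr,aeo,aer,aes,afo,afs,ano,anq,anr,aoq,aor,aos,aqs,beo,bes,bns,brs,efr,fqr] rk=22  ker:bno,bnq,bnr,boq,bor,bos,bqs,eor,eos,fos,noq,nor,nos,nqs,nrs,oqs
∂3: piv[abno,abnq,abnr,aboq,abor,aeor,anoq,anor,beos,bnrs,boqs,noqs] rk=12  ker:bnoq,bnor
rk∂_2=22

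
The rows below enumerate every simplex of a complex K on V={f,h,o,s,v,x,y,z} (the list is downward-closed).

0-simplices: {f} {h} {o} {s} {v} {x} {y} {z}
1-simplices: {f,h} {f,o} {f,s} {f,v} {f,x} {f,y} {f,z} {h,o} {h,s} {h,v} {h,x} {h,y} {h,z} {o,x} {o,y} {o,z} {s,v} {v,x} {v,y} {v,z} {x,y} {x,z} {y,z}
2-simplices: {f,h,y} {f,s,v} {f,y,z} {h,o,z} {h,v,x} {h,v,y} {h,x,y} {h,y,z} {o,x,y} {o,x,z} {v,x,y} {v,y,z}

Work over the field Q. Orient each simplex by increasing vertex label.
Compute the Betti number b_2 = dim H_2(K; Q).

b_2=1

n_0=8 n_1=23 n_2=12  [Q]
∂1: piv[fh,fo,fs,fv,fx,fy,fz] rk=7  ker:ho,hs,hv,hx,hy,hz,ox,oy,oz,sv,vx,vy,vz,xy,xz,yz
∂2: piv[fhy,fsv,fyz,hoz,hvx,hvy,hxy,hyz,oxy,oxz,vyz] rk=11  ker:vxy
b_2=(12−11)−0=1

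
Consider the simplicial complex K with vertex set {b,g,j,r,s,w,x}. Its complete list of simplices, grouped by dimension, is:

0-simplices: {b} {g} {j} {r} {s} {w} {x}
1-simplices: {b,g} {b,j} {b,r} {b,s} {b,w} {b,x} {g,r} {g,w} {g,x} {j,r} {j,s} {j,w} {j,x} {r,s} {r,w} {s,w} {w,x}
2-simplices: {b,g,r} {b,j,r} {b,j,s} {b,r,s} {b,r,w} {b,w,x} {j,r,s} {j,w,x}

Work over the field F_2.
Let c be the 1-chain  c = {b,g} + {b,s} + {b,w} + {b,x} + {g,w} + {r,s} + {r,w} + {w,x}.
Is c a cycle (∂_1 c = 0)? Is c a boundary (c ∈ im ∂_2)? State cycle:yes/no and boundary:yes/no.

n_0=7 n_1=17 n_2=8  [Z2]
∂1: piv[bg,bj,br,bs,bw,bx] rk=6  ker:gr,gw,gx,jr,js,jw,jx,rs,rw,sw,wx
∂2: piv[bgr,bjr,bjs,brs,brw,bwx,jwx] rk=7  ker:jrs
∂1c = 0
c vs im∂2: residual ≠ 0 ⇒ not boundary

cycle:yes boundary:no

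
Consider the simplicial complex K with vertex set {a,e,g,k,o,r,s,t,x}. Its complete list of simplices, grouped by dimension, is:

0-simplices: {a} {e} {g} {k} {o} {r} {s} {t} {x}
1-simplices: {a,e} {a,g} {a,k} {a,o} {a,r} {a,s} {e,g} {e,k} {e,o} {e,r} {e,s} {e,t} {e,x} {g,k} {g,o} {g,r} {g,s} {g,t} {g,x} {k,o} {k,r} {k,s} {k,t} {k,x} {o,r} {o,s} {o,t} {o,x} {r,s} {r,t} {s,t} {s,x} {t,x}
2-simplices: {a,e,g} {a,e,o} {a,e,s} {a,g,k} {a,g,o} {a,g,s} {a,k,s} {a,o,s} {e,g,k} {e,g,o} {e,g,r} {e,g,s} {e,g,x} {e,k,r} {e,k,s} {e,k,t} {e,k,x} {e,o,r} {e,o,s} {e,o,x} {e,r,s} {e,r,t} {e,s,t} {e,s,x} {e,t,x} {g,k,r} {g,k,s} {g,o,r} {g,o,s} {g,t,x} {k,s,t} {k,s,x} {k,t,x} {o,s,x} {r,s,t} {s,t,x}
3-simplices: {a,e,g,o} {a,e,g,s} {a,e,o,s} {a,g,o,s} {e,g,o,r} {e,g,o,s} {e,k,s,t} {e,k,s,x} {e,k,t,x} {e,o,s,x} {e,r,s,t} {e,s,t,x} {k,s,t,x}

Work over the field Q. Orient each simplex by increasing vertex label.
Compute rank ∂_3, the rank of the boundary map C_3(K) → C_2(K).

rank∂_3=11

n_0=9 n_1=33 n_2=36 n_3=13  [Q]
∂1: piv[ae,ag,ak,ao,ar,as,et,ex] rk=8  ker:eg,ek,eo,er,es,gk,go,gr,gs,gt,gx,ko,kr,ks,kt,kx,or,os,ot,ox,rs,rt,st,sx,tx
∂2: piv[aeg,aeo,aes,agk,ago,ags,aks,aos,egk,egr,egx,ekr,ekt,ekx,eor,eox,ers,ert,est,esx,etx,gtx] rk=22  ker:ego,egs,eks,eos,gkr,gks,gor,gos,kst,ksx,ktx,osx,rst,stx
∂3: piv[aego,aegs,aeos,agos,egor,ekst,eksx,ektx,eosx,erst,estx] rk=11  ker:egos,kstx
rk∂_3=11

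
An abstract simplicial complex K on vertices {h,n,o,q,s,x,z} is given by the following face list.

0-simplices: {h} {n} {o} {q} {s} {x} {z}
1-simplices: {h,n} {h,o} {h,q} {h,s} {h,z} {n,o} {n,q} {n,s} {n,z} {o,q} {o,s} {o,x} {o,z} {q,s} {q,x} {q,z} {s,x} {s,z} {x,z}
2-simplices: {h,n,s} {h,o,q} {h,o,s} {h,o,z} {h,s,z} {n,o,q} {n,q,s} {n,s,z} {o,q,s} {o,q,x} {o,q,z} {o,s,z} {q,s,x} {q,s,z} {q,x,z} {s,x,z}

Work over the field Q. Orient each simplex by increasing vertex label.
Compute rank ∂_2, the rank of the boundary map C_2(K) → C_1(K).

rank∂_2=13

n_0=7 n_1=19 n_2=16  [Q]
∂1: piv[hn,ho,hq,hs,hz,ox] rk=6  ker:no,nq,ns,nz,oq,os,oz,qs,qx,qz,sx,sz,xz
∂2: piv[hns,hoq,hos,hoz,hsz,noq,nqs,nsz,oqs,oqx,oqz,qsx,qxz] rk=13  ker:osz,qsz,sxz
rk∂_2=13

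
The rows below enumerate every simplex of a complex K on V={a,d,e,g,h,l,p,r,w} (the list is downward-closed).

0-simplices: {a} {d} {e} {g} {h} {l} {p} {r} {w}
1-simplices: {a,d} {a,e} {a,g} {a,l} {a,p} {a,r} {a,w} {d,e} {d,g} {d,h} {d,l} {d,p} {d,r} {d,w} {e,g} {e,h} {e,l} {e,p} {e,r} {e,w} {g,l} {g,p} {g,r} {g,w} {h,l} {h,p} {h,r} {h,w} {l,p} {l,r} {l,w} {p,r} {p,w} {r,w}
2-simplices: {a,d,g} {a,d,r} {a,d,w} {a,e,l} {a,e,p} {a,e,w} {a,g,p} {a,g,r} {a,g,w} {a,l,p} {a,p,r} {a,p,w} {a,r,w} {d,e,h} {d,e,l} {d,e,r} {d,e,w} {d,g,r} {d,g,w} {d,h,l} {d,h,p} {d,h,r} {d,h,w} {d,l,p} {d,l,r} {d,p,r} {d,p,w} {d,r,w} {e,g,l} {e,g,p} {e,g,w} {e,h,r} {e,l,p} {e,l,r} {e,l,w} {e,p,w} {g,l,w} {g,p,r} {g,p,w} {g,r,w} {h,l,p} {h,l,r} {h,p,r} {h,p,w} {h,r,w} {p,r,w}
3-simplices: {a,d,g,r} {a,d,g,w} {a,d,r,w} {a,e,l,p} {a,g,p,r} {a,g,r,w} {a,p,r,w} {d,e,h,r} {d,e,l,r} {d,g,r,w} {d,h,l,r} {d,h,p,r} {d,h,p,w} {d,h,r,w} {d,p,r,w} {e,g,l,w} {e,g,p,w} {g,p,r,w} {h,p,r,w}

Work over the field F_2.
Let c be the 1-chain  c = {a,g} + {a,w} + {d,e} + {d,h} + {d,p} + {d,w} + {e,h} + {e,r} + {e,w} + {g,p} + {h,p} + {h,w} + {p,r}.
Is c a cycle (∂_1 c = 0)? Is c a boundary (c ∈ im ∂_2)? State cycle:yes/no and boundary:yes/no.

n_0=9 n_1=34 n_2=46 n_3=19  [Z2]
∂1: piv[ad,ae,ag,al,ap,ar,aw,dh] rk=8  ker:de,dg,dl,dp,dr,dw,eg,eh,el,ep,er,ew,gl,gp,gr,gw,hl,hp,hr,hw,lp,lr,lw,pr,pw,rw
∂2: piv[adg,adr,adw,ael,aep,aew,agp,agr,agw,alp,apr,apw,arw,deh,del,der,dew,dhl,dhp,dhr,dhw,dlp,dlr,egl,egp,elw] rk=26  ker:dgr,dgw,dpr,dpw,drw,egw,ehr,elp,elr,epw,glw,gpr,gpw,grw,hlp,hlr,hpr,hpw,hrw,prw
∂3: piv[adgr,adgw,adrw,aelp,agpr,agrw,aprw,dehr,delr,dhlr,dhpr,dhpw,dhrw,dprw,eglw,egpw,gprw] rk=17  ker:dgrw,hprw
∂1c = 0
c vs im∂2: reduces to 0 ⇒ boundary

cycle:yes boundary:yes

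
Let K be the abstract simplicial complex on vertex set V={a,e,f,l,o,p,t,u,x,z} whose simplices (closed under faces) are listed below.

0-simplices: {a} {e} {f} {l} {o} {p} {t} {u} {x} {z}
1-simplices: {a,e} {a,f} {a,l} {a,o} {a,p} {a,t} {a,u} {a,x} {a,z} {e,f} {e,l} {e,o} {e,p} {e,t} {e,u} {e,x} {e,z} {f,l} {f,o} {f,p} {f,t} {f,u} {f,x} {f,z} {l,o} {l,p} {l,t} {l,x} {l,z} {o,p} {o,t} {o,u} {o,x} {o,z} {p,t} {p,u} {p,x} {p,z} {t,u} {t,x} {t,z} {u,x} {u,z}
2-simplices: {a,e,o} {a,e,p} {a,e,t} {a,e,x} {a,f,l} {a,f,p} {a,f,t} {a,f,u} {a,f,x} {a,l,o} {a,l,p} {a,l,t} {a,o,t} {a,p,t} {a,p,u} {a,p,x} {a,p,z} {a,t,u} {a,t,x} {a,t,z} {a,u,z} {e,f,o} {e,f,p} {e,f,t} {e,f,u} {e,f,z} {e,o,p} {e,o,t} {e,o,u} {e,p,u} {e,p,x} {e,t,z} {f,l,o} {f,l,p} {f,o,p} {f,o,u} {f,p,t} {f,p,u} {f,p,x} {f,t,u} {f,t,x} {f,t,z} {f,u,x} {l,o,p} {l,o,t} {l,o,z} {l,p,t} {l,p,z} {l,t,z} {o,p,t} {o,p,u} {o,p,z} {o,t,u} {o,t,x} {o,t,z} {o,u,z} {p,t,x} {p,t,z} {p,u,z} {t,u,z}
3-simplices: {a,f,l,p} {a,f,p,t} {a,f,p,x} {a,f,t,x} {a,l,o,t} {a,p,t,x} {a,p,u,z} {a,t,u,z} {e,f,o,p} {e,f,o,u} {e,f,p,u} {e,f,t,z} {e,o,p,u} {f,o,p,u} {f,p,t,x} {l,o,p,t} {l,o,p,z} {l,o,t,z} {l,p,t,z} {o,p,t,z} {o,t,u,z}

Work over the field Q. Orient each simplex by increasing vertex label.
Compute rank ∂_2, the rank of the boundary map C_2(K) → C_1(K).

n_0=10 n_1=43 n_2=60 n_3=21  [Q]
∂1: piv[ae,af,al,ao,ap,at,au,ax,az] rk=9  ker:ef,el,eo,ep,et,eu,ex,ez,fl,fo,fp,ft,fu,fx,fz,lo,lp,lt,lx,lz,op,ot,ou,ox,oz,pt,pu,px,pz,tu,tx,tz,ux,uz
∂2: piv[aeo,aep,aet,aex,afl,afp,aft,afu,afx,alo,alp,alt,aot,apt,apu,apx,apz,atu,atx,atz,auz,efo,efp,efu,efz,eop,eou,etz,fux,loz,lpz,otx] rk=32  ker:eft,eot,epu,epx,flo,flp,fop,fou,fpt,fpu,fpx,ftu,ftx,ftz,lop,lot,lpt,ltz,opt,opu,opz,otu,otz,ouz,ptx,ptz,puz,tuz
∂3: piv[aflp,afpt,afpx,aftx,alot,aptx,apuz,atuz,efop,efou,efpu,eftz,eopu,lopt,lopz,lotz,lptz,otuz] rk=18  ker:fopu,fptx,optz
rk∂_2=32

rank∂_2=32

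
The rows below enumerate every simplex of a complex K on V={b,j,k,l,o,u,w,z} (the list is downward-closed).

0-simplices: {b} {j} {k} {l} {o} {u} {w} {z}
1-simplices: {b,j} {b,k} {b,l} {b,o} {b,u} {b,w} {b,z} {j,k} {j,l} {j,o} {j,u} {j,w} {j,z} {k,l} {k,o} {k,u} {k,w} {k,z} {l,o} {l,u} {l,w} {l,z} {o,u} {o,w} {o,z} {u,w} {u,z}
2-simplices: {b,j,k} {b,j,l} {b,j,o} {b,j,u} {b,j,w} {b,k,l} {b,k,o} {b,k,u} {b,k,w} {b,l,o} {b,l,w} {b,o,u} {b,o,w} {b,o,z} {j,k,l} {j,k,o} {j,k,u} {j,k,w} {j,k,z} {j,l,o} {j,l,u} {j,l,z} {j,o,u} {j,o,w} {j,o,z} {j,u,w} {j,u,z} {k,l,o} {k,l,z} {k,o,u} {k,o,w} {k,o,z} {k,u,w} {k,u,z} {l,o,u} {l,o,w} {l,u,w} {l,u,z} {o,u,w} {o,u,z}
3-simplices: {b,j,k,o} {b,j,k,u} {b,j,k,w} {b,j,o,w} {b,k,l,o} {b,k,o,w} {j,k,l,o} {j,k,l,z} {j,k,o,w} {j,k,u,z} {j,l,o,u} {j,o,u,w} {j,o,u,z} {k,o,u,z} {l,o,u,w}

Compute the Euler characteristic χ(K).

n_0=8 n_1=27 n_2=40 n_3=15
χ=+8−27+40−15=6

χ(K)=6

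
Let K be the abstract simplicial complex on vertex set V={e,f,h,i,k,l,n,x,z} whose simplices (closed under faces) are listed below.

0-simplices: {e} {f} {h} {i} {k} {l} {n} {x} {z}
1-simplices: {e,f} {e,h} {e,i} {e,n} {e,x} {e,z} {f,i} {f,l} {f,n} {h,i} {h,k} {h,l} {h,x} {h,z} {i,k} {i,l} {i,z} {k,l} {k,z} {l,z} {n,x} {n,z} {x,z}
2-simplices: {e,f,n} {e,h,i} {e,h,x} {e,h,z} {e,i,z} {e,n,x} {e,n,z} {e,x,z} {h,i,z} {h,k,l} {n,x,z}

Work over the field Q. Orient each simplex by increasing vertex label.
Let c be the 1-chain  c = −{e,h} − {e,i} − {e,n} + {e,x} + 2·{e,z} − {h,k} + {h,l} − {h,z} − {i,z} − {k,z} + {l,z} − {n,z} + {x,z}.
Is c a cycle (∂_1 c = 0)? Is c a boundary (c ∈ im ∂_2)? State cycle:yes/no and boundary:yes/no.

n_0=9 n_1=23 n_2=11  [Q]
∂1: piv[ef,eh,ei,en,ex,ez,fl,hk] rk=8  ker:fi,fn,hi,hl,hx,hz,ik,il,iz,kl,kz,lz,nx,nz,xz
∂2: piv[efn,ehi,ehx,ehz,eiz,enx,enz,exz,hkl] rk=9  ker:hiz,nxz
∂1c = 0
c vs im∂2: residual ≠ 0 ⇒ not boundary

cycle:yes boundary:no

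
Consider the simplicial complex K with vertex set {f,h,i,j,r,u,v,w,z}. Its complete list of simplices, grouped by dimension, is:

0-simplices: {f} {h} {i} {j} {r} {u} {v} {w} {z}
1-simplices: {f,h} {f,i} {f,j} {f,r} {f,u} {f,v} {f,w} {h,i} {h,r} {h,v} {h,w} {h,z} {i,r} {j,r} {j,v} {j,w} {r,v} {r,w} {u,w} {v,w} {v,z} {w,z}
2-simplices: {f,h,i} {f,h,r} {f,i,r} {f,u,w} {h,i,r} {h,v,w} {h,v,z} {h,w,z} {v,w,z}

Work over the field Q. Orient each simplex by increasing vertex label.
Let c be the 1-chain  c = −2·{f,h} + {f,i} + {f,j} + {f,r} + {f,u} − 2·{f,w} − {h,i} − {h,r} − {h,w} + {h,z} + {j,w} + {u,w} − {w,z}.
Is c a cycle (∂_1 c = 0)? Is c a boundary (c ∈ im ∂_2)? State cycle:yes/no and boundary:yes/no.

cycle:yes boundary:no

n_0=9 n_1=22 n_2=9  [Q]
∂1: piv[fh,fi,fj,fr,fu,fv,fw,hz] rk=8  ker:hi,hr,hv,hw,ir,jr,jv,jw,rv,rw,uw,vw,vz,wz
∂2: piv[fhi,fhr,fir,fuw,hvw,hvz,hwz] rk=7  ker:hir,vwz
∂1c = 0
c vs im∂2: residual ≠ 0 ⇒ not boundary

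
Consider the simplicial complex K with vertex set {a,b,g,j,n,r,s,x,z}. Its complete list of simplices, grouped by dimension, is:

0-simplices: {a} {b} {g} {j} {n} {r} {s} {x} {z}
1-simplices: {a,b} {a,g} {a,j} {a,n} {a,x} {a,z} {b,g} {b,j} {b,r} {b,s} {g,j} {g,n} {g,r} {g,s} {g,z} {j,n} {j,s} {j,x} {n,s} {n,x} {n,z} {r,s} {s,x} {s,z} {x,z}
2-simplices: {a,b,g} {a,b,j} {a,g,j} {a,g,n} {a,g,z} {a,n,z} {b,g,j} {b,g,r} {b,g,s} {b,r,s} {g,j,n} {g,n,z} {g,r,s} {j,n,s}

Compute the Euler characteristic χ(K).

χ(K)=-2

n_0=9 n_1=25 n_2=14
χ=+9−25+14=-2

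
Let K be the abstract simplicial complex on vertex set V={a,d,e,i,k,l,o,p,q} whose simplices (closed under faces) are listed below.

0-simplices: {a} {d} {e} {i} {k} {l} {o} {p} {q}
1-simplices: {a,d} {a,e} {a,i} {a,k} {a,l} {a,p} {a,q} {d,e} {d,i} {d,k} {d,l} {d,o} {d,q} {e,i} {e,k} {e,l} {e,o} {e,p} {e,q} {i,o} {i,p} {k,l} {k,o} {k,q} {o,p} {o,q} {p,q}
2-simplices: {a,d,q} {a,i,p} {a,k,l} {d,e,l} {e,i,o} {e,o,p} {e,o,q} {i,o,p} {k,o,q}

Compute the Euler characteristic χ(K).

χ(K)=-9

n_0=9 n_1=27 n_2=9
χ=+9−27+9=-9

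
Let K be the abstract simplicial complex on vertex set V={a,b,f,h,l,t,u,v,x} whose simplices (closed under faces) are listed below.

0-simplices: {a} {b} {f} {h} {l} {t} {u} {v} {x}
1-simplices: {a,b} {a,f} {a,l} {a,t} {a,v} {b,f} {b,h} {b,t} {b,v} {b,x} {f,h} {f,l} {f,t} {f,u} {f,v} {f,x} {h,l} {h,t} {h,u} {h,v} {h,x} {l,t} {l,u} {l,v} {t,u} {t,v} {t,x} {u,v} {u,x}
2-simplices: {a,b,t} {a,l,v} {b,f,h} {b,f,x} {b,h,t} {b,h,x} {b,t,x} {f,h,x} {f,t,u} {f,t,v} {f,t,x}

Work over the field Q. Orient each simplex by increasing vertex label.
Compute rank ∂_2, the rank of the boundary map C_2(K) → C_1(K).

n_0=9 n_1=29 n_2=11  [Q]
∂1: piv[ab,af,al,at,av,bh,bx,fu] rk=8  ker:bf,bt,bv,fh,fl,ft,fv,fx,hl,ht,hu,hv,hx,lt,lu,lv,tu,tv,tx,uv,ux
∂2: piv[abt,alv,bfh,bfx,bht,bhx,btx,ftu,ftv,ftx] rk=10  ker:fhx
rk∂_2=10

rank∂_2=10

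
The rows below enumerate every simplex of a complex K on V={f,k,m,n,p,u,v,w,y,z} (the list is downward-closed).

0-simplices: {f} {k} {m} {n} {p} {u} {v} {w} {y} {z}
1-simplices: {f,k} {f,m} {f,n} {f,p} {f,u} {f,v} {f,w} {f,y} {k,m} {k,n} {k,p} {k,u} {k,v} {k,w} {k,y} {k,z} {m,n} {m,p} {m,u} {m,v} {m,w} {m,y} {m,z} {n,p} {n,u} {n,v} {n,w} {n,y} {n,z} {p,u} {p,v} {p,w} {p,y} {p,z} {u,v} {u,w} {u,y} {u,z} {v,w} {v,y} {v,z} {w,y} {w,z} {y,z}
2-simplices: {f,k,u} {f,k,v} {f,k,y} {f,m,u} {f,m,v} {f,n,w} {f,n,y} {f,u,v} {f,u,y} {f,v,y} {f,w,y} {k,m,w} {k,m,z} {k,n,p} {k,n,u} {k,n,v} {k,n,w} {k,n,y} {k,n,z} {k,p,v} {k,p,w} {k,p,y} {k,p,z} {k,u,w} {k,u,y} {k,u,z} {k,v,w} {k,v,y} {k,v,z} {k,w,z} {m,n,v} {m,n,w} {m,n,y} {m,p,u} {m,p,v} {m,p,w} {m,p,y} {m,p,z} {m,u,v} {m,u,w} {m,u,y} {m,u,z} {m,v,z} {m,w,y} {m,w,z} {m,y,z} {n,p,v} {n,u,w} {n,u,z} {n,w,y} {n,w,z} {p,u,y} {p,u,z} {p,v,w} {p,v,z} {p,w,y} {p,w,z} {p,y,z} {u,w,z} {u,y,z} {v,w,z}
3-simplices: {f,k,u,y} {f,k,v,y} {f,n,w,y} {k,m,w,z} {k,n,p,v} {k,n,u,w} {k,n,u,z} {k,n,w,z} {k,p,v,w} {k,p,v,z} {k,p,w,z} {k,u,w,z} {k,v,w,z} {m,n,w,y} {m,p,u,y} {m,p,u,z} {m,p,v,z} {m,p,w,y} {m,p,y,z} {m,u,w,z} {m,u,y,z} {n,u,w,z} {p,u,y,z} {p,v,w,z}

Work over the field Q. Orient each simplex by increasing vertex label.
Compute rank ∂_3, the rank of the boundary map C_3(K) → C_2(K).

n_0=10 n_1=44 n_2=61 n_3=24  [Q]
∂1: piv[fk,fm,fn,fp,fu,fv,fw,fy,kz] rk=9  ker:km,kn,kp,ku,kv,kw,ky,mn,mp,mu,mv,mw,my,mz,np,nu,nv,nw,ny,nz,pu,pv,pw,py,pz,uv,uw,uy,uz,vw,vy,vz,wy,wz,yz
∂2: piv[fku,fkv,fky,fmu,fmv,fnw,fny,fuv,fuy,fvy,fwy,kmw,kmz,knp,knu,knv,knw,kny,knz,kpv,kpw,kpy,kpz,kuw,kuz,kvw,kvz,kwz,mnv,mnw,mny,mpu,mpv,myz] rk=34  ker:kuy,kvy,mpw,mpy,mpz,muv,muw,muy,muz,mvz,mwy,mwz,npv,nuw,nuz,nwy,nwz,puy,puz,pvw,pvz,pwy,pwz,pyz,uwz,uyz,vwz
∂3: piv[fkuy,fkvy,fnwy,kmwz,knpv,knuw,knuz,knwz,kpvw,kpvz,kpwz,kuwz,kvwz,mnwy,mpuy,mpuz,mpvz,mpwy,mpyz,muwz,muyz] rk=21  ker:nuwz,puyz,pvwz
rk∂_3=21

rank∂_3=21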